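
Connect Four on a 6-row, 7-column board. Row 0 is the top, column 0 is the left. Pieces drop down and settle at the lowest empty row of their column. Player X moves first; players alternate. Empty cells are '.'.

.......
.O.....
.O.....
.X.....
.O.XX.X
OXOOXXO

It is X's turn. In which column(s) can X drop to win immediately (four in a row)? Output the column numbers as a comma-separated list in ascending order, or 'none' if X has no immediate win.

col 0: drop X → no win
col 1: drop X → no win
col 2: drop X → no win
col 3: drop X → no win
col 4: drop X → no win
col 5: drop X → WIN!
col 6: drop X → no win

Answer: 5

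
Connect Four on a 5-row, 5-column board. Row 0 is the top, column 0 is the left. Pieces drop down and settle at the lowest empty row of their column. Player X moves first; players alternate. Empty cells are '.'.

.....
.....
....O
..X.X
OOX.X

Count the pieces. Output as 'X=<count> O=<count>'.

X=4 O=3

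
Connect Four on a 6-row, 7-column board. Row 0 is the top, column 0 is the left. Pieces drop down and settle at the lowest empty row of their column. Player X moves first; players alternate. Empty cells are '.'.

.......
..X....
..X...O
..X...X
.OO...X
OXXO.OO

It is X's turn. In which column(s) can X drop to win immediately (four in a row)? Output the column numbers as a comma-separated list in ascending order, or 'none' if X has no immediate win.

col 0: drop X → no win
col 1: drop X → no win
col 2: drop X → WIN!
col 3: drop X → no win
col 4: drop X → no win
col 5: drop X → no win
col 6: drop X → no win

Answer: 2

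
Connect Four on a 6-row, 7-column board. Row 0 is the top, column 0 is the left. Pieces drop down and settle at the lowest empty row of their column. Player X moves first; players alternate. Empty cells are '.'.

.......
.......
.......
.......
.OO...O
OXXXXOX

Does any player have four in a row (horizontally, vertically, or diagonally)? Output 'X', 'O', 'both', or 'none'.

X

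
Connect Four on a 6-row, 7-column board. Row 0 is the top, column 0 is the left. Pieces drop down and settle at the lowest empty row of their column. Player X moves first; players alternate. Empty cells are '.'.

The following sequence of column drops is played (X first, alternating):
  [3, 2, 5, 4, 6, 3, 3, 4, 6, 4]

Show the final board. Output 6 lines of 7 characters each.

Answer: .......
.......
.......
...XO..
...OO.X
..OXOXX

Derivation:
Move 1: X drops in col 3, lands at row 5
Move 2: O drops in col 2, lands at row 5
Move 3: X drops in col 5, lands at row 5
Move 4: O drops in col 4, lands at row 5
Move 5: X drops in col 6, lands at row 5
Move 6: O drops in col 3, lands at row 4
Move 7: X drops in col 3, lands at row 3
Move 8: O drops in col 4, lands at row 4
Move 9: X drops in col 6, lands at row 4
Move 10: O drops in col 4, lands at row 3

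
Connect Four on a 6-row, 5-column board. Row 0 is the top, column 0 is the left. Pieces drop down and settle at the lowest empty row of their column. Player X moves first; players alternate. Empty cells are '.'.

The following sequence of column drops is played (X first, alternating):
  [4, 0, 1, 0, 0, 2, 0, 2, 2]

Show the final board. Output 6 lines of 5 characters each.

Move 1: X drops in col 4, lands at row 5
Move 2: O drops in col 0, lands at row 5
Move 3: X drops in col 1, lands at row 5
Move 4: O drops in col 0, lands at row 4
Move 5: X drops in col 0, lands at row 3
Move 6: O drops in col 2, lands at row 5
Move 7: X drops in col 0, lands at row 2
Move 8: O drops in col 2, lands at row 4
Move 9: X drops in col 2, lands at row 3

Answer: .....
.....
X....
X.X..
O.O..
OXO.X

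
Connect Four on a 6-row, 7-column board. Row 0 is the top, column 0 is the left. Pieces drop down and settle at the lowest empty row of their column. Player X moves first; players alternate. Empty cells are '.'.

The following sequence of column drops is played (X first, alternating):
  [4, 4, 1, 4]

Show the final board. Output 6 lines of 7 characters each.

Answer: .......
.......
.......
....O..
....O..
.X..X..

Derivation:
Move 1: X drops in col 4, lands at row 5
Move 2: O drops in col 4, lands at row 4
Move 3: X drops in col 1, lands at row 5
Move 4: O drops in col 4, lands at row 3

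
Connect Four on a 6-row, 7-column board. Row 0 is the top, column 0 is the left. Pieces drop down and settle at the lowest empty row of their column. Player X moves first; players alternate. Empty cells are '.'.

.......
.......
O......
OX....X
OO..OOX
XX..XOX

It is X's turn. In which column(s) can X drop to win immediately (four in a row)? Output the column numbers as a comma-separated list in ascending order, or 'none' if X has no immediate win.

col 0: drop X → no win
col 1: drop X → no win
col 2: drop X → no win
col 3: drop X → no win
col 4: drop X → no win
col 5: drop X → no win
col 6: drop X → WIN!

Answer: 6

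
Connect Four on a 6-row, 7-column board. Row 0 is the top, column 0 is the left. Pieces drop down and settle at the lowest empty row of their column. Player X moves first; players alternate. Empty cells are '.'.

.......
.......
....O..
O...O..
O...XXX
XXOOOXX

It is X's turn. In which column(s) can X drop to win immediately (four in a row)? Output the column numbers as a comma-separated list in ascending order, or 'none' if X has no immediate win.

col 0: drop X → no win
col 1: drop X → no win
col 2: drop X → no win
col 3: drop X → WIN!
col 4: drop X → no win
col 5: drop X → no win
col 6: drop X → no win

Answer: 3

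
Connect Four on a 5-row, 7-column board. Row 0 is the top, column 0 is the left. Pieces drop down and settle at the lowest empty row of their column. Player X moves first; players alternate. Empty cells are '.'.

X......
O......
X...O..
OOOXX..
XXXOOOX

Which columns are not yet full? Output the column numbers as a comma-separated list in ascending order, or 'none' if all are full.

col 0: top cell = 'X' → FULL
col 1: top cell = '.' → open
col 2: top cell = '.' → open
col 3: top cell = '.' → open
col 4: top cell = '.' → open
col 5: top cell = '.' → open
col 6: top cell = '.' → open

Answer: 1,2,3,4,5,6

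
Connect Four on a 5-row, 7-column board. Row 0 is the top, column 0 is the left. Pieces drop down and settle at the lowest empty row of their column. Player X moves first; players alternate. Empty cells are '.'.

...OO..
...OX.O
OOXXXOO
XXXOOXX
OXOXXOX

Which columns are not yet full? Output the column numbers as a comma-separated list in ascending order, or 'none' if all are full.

col 0: top cell = '.' → open
col 1: top cell = '.' → open
col 2: top cell = '.' → open
col 3: top cell = 'O' → FULL
col 4: top cell = 'O' → FULL
col 5: top cell = '.' → open
col 6: top cell = '.' → open

Answer: 0,1,2,5,6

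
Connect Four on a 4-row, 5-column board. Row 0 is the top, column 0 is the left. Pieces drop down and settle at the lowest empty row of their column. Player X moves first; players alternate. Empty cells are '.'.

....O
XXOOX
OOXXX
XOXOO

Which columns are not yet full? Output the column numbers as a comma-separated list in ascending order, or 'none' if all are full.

col 0: top cell = '.' → open
col 1: top cell = '.' → open
col 2: top cell = '.' → open
col 3: top cell = '.' → open
col 4: top cell = 'O' → FULL

Answer: 0,1,2,3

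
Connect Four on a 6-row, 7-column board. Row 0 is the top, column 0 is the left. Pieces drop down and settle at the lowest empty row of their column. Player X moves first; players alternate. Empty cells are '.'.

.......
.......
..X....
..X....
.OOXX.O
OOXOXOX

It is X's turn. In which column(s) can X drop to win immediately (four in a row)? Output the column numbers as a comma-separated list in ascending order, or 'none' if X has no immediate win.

Answer: none

Derivation:
col 0: drop X → no win
col 1: drop X → no win
col 2: drop X → no win
col 3: drop X → no win
col 4: drop X → no win
col 5: drop X → no win
col 6: drop X → no win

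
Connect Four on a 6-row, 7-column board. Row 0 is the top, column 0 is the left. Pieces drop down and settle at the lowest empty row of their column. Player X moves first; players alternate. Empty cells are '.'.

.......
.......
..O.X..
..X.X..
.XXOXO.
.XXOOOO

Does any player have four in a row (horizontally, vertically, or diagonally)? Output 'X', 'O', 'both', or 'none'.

O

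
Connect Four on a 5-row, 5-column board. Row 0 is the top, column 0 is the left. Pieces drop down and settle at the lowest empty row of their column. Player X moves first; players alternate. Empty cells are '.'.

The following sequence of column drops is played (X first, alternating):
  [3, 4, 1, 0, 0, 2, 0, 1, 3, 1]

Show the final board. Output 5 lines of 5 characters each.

Answer: .....
.....
XO...
XO.X.
OXOXO

Derivation:
Move 1: X drops in col 3, lands at row 4
Move 2: O drops in col 4, lands at row 4
Move 3: X drops in col 1, lands at row 4
Move 4: O drops in col 0, lands at row 4
Move 5: X drops in col 0, lands at row 3
Move 6: O drops in col 2, lands at row 4
Move 7: X drops in col 0, lands at row 2
Move 8: O drops in col 1, lands at row 3
Move 9: X drops in col 3, lands at row 3
Move 10: O drops in col 1, lands at row 2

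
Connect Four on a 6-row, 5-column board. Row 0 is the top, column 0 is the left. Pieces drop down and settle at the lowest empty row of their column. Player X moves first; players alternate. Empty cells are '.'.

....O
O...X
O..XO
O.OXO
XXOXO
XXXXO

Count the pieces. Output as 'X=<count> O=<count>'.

X=10 O=10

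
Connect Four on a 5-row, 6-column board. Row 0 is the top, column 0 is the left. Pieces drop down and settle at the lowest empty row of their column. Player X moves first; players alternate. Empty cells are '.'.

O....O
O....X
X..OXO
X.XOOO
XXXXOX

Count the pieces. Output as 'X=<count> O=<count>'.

X=10 O=9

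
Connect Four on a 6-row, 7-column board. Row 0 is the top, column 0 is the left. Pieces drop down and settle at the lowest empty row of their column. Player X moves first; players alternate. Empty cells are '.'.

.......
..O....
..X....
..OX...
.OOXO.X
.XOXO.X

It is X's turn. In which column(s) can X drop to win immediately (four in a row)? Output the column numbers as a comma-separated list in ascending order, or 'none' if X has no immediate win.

col 0: drop X → no win
col 1: drop X → no win
col 2: drop X → no win
col 3: drop X → WIN!
col 4: drop X → no win
col 5: drop X → no win
col 6: drop X → no win

Answer: 3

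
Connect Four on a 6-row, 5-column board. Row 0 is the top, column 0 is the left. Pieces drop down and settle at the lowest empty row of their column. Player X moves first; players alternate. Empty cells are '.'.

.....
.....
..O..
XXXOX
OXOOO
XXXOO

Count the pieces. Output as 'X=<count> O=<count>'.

X=8 O=8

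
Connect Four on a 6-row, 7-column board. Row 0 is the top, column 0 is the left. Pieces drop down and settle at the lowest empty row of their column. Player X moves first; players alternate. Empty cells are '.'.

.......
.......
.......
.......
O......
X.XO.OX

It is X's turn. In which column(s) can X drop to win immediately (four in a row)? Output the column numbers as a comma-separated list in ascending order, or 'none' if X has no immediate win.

col 0: drop X → no win
col 1: drop X → no win
col 2: drop X → no win
col 3: drop X → no win
col 4: drop X → no win
col 5: drop X → no win
col 6: drop X → no win

Answer: none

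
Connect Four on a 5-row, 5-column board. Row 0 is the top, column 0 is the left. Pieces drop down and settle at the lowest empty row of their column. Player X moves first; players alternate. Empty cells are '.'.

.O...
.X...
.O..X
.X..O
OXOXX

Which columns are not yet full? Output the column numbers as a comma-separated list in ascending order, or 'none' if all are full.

Answer: 0,2,3,4

Derivation:
col 0: top cell = '.' → open
col 1: top cell = 'O' → FULL
col 2: top cell = '.' → open
col 3: top cell = '.' → open
col 4: top cell = '.' → open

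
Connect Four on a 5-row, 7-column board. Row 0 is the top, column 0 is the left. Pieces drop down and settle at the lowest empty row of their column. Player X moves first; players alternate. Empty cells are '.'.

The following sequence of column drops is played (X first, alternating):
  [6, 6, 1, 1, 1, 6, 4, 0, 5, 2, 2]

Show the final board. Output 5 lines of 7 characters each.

Answer: .......
.......
.X....O
.OX...O
OXO.XXX

Derivation:
Move 1: X drops in col 6, lands at row 4
Move 2: O drops in col 6, lands at row 3
Move 3: X drops in col 1, lands at row 4
Move 4: O drops in col 1, lands at row 3
Move 5: X drops in col 1, lands at row 2
Move 6: O drops in col 6, lands at row 2
Move 7: X drops in col 4, lands at row 4
Move 8: O drops in col 0, lands at row 4
Move 9: X drops in col 5, lands at row 4
Move 10: O drops in col 2, lands at row 4
Move 11: X drops in col 2, lands at row 3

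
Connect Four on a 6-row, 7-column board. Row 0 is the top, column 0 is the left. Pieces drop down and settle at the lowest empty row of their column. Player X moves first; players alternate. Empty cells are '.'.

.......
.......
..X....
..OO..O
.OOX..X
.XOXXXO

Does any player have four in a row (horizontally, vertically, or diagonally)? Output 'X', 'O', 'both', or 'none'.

none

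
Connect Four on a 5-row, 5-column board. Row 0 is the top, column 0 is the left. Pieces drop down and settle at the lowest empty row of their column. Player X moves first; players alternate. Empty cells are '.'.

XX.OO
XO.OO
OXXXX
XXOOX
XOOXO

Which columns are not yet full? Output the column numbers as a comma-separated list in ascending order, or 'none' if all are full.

Answer: 2

Derivation:
col 0: top cell = 'X' → FULL
col 1: top cell = 'X' → FULL
col 2: top cell = '.' → open
col 3: top cell = 'O' → FULL
col 4: top cell = 'O' → FULL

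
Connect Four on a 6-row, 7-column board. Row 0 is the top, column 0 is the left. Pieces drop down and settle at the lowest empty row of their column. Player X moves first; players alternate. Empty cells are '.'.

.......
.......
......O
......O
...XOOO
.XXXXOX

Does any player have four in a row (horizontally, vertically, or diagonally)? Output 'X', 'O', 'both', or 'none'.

X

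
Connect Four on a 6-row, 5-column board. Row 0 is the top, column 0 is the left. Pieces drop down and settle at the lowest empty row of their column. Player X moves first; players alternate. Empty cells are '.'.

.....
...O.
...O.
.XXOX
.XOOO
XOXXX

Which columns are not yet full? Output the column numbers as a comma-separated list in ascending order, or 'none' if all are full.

Answer: 0,1,2,3,4

Derivation:
col 0: top cell = '.' → open
col 1: top cell = '.' → open
col 2: top cell = '.' → open
col 3: top cell = '.' → open
col 4: top cell = '.' → open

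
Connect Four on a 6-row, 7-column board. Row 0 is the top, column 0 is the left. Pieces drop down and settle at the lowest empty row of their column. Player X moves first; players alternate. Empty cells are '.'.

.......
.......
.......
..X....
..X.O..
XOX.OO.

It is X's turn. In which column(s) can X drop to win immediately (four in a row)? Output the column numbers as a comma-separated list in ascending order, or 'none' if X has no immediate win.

col 0: drop X → no win
col 1: drop X → no win
col 2: drop X → WIN!
col 3: drop X → no win
col 4: drop X → no win
col 5: drop X → no win
col 6: drop X → no win

Answer: 2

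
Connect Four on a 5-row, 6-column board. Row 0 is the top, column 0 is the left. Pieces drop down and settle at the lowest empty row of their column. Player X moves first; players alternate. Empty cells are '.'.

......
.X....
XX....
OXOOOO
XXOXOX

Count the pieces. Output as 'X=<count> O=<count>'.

X=8 O=7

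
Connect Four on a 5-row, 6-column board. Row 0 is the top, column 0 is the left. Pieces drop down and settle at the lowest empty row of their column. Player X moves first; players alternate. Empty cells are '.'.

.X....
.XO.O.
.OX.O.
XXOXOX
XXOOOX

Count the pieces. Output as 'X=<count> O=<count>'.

X=10 O=9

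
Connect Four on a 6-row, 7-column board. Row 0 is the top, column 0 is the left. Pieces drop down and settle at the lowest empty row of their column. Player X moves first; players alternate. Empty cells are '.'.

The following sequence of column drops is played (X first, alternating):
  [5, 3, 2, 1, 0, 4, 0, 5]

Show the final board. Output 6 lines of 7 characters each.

Answer: .......
.......
.......
.......
X....O.
XOXOOX.

Derivation:
Move 1: X drops in col 5, lands at row 5
Move 2: O drops in col 3, lands at row 5
Move 3: X drops in col 2, lands at row 5
Move 4: O drops in col 1, lands at row 5
Move 5: X drops in col 0, lands at row 5
Move 6: O drops in col 4, lands at row 5
Move 7: X drops in col 0, lands at row 4
Move 8: O drops in col 5, lands at row 4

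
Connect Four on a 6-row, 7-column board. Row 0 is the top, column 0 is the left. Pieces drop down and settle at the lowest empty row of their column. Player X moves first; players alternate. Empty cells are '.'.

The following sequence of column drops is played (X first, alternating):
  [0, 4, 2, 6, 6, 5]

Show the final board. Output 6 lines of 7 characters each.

Move 1: X drops in col 0, lands at row 5
Move 2: O drops in col 4, lands at row 5
Move 3: X drops in col 2, lands at row 5
Move 4: O drops in col 6, lands at row 5
Move 5: X drops in col 6, lands at row 4
Move 6: O drops in col 5, lands at row 5

Answer: .......
.......
.......
.......
......X
X.X.OOO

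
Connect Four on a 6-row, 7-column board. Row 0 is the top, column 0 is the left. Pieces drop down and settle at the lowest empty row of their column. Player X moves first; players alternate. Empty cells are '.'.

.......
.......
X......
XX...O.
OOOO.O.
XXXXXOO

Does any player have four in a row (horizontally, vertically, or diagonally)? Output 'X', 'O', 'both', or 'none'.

both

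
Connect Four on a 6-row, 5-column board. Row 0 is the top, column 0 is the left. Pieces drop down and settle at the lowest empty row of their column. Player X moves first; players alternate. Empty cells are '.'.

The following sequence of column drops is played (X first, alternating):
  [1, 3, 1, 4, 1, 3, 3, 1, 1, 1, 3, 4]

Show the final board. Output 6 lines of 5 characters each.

Move 1: X drops in col 1, lands at row 5
Move 2: O drops in col 3, lands at row 5
Move 3: X drops in col 1, lands at row 4
Move 4: O drops in col 4, lands at row 5
Move 5: X drops in col 1, lands at row 3
Move 6: O drops in col 3, lands at row 4
Move 7: X drops in col 3, lands at row 3
Move 8: O drops in col 1, lands at row 2
Move 9: X drops in col 1, lands at row 1
Move 10: O drops in col 1, lands at row 0
Move 11: X drops in col 3, lands at row 2
Move 12: O drops in col 4, lands at row 4

Answer: .O...
.X...
.O.X.
.X.X.
.X.OO
.X.OO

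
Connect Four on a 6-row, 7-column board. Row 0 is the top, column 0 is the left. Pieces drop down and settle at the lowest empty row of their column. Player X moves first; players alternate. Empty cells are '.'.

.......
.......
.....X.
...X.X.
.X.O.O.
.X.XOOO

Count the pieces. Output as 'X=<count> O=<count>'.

X=6 O=5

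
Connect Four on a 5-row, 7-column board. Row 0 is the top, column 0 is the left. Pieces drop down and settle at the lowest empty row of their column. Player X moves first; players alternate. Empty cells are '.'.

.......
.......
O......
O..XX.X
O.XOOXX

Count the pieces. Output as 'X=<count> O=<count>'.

X=6 O=5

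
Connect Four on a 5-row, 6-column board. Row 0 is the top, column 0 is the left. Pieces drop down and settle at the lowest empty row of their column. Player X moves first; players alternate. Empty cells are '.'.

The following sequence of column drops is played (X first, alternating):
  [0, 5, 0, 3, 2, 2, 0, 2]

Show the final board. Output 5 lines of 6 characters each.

Answer: ......
......
X.O...
X.O...
X.XO.O

Derivation:
Move 1: X drops in col 0, lands at row 4
Move 2: O drops in col 5, lands at row 4
Move 3: X drops in col 0, lands at row 3
Move 4: O drops in col 3, lands at row 4
Move 5: X drops in col 2, lands at row 4
Move 6: O drops in col 2, lands at row 3
Move 7: X drops in col 0, lands at row 2
Move 8: O drops in col 2, lands at row 2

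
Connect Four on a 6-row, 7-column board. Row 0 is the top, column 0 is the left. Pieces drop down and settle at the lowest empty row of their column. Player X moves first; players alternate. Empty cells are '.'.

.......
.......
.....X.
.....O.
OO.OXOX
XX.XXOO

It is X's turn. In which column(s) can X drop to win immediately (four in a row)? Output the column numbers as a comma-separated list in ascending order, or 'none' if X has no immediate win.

Answer: 2

Derivation:
col 0: drop X → no win
col 1: drop X → no win
col 2: drop X → WIN!
col 3: drop X → no win
col 4: drop X → no win
col 5: drop X → no win
col 6: drop X → no win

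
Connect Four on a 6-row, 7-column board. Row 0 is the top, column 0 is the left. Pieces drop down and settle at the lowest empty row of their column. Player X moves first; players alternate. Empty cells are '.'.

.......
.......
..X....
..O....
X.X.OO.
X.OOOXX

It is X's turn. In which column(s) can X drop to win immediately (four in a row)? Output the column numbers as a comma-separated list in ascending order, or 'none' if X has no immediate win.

Answer: none

Derivation:
col 0: drop X → no win
col 1: drop X → no win
col 2: drop X → no win
col 3: drop X → no win
col 4: drop X → no win
col 5: drop X → no win
col 6: drop X → no win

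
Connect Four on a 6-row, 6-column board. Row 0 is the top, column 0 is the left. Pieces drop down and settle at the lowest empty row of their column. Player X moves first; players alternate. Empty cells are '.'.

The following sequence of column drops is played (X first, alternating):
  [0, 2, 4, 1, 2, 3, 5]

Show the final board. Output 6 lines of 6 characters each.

Answer: ......
......
......
......
..X...
XOOOXX

Derivation:
Move 1: X drops in col 0, lands at row 5
Move 2: O drops in col 2, lands at row 5
Move 3: X drops in col 4, lands at row 5
Move 4: O drops in col 1, lands at row 5
Move 5: X drops in col 2, lands at row 4
Move 6: O drops in col 3, lands at row 5
Move 7: X drops in col 5, lands at row 5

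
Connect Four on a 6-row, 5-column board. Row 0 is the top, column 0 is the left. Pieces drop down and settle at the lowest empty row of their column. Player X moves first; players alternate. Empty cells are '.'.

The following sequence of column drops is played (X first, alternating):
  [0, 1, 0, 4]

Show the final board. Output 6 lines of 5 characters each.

Answer: .....
.....
.....
.....
X....
XO..O

Derivation:
Move 1: X drops in col 0, lands at row 5
Move 2: O drops in col 1, lands at row 5
Move 3: X drops in col 0, lands at row 4
Move 4: O drops in col 4, lands at row 5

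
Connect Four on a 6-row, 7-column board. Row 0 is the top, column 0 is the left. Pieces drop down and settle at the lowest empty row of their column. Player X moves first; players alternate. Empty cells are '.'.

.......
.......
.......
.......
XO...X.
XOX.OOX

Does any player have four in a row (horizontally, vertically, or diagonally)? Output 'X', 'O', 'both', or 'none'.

none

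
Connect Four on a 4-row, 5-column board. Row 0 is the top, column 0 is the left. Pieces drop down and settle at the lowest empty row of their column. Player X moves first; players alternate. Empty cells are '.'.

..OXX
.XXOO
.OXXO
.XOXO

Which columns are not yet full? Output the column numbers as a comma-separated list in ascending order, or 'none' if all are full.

col 0: top cell = '.' → open
col 1: top cell = '.' → open
col 2: top cell = 'O' → FULL
col 3: top cell = 'X' → FULL
col 4: top cell = 'X' → FULL

Answer: 0,1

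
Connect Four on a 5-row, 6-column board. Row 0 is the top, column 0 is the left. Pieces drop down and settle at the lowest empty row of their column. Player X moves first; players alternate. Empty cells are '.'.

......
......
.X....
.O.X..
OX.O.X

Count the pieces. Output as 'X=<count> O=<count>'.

X=4 O=3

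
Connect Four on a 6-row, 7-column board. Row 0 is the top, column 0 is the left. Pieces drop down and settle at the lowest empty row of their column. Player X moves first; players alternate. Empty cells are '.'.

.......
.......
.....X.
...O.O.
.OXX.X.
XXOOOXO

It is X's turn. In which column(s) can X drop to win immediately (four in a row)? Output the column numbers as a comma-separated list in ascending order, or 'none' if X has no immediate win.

col 0: drop X → no win
col 1: drop X → no win
col 2: drop X → no win
col 3: drop X → no win
col 4: drop X → WIN!
col 5: drop X → no win
col 6: drop X → no win

Answer: 4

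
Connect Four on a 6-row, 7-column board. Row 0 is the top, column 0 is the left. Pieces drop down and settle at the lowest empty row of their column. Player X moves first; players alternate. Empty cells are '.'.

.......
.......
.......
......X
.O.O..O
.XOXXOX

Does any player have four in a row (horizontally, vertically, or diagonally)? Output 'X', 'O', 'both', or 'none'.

none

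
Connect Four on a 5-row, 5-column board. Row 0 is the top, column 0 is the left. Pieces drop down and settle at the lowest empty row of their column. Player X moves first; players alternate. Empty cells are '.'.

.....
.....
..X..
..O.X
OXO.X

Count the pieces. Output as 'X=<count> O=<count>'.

X=4 O=3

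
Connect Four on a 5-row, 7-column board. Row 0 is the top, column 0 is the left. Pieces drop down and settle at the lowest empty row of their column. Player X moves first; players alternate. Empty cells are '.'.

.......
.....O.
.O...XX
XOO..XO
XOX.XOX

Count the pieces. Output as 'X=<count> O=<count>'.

X=8 O=7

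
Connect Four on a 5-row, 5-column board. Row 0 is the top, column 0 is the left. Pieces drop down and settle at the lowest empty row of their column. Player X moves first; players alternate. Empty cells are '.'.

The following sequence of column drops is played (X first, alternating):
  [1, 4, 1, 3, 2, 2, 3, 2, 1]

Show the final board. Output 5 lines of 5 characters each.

Answer: .....
.....
.XO..
.XOX.
.XXOO

Derivation:
Move 1: X drops in col 1, lands at row 4
Move 2: O drops in col 4, lands at row 4
Move 3: X drops in col 1, lands at row 3
Move 4: O drops in col 3, lands at row 4
Move 5: X drops in col 2, lands at row 4
Move 6: O drops in col 2, lands at row 3
Move 7: X drops in col 3, lands at row 3
Move 8: O drops in col 2, lands at row 2
Move 9: X drops in col 1, lands at row 2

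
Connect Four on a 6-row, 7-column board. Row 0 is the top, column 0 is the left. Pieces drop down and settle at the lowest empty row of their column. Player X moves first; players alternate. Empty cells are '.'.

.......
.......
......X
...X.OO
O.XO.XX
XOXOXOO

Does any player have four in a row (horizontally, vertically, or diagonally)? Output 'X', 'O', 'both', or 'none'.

none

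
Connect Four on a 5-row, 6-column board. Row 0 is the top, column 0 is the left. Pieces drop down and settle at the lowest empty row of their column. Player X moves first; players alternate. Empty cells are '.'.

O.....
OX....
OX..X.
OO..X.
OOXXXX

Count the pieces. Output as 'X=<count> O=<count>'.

X=8 O=7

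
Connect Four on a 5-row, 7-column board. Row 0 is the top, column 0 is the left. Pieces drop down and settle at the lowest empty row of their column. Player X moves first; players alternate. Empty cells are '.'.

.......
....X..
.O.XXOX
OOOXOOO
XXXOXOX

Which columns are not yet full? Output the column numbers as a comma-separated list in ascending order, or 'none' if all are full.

col 0: top cell = '.' → open
col 1: top cell = '.' → open
col 2: top cell = '.' → open
col 3: top cell = '.' → open
col 4: top cell = '.' → open
col 5: top cell = '.' → open
col 6: top cell = '.' → open

Answer: 0,1,2,3,4,5,6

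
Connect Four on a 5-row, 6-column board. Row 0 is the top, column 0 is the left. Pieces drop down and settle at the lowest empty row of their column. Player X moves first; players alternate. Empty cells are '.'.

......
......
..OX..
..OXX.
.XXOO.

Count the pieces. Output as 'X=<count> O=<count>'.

X=5 O=4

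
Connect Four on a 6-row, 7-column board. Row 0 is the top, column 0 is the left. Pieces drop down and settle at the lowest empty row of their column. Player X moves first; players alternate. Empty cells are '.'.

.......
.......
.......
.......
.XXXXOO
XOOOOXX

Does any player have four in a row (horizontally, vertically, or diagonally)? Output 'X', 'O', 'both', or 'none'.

both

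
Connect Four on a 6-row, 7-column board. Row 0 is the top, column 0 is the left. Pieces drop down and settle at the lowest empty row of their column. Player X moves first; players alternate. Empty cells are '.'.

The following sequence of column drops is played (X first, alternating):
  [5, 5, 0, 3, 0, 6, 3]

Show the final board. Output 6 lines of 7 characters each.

Answer: .......
.......
.......
.......
X..X.O.
X..O.XO

Derivation:
Move 1: X drops in col 5, lands at row 5
Move 2: O drops in col 5, lands at row 4
Move 3: X drops in col 0, lands at row 5
Move 4: O drops in col 3, lands at row 5
Move 5: X drops in col 0, lands at row 4
Move 6: O drops in col 6, lands at row 5
Move 7: X drops in col 3, lands at row 4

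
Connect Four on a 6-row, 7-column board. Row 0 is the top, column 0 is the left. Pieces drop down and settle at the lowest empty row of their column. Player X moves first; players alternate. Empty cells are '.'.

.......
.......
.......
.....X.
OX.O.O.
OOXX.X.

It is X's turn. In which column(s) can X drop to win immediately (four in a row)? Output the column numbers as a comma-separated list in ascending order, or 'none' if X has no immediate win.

Answer: 4

Derivation:
col 0: drop X → no win
col 1: drop X → no win
col 2: drop X → no win
col 3: drop X → no win
col 4: drop X → WIN!
col 5: drop X → no win
col 6: drop X → no win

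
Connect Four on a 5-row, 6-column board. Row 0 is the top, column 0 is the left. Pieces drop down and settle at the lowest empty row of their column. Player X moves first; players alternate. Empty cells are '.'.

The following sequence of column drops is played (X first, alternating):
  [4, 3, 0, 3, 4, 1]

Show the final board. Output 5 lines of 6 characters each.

Move 1: X drops in col 4, lands at row 4
Move 2: O drops in col 3, lands at row 4
Move 3: X drops in col 0, lands at row 4
Move 4: O drops in col 3, lands at row 3
Move 5: X drops in col 4, lands at row 3
Move 6: O drops in col 1, lands at row 4

Answer: ......
......
......
...OX.
XO.OX.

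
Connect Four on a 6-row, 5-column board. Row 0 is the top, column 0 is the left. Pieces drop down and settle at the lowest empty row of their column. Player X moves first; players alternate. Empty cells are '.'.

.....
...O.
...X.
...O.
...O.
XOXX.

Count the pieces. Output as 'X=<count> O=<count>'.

X=4 O=4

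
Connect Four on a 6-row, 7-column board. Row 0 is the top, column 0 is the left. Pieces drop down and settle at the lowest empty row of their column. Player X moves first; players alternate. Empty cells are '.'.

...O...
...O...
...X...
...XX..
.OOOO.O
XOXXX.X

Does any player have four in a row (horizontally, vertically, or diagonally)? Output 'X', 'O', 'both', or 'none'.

O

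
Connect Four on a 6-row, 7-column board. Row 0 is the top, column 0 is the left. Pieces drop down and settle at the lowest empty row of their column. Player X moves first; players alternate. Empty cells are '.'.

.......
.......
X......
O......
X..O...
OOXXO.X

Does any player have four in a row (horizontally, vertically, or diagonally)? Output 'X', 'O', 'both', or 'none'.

none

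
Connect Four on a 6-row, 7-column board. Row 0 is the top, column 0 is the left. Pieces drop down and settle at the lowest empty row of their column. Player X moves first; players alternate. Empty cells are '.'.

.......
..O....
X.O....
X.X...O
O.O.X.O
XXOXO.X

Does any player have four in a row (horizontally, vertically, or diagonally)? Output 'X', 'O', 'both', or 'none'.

none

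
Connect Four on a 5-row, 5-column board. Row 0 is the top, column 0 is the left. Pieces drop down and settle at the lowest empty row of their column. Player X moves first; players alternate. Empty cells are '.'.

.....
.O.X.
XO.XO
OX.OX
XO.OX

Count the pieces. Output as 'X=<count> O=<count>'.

X=7 O=7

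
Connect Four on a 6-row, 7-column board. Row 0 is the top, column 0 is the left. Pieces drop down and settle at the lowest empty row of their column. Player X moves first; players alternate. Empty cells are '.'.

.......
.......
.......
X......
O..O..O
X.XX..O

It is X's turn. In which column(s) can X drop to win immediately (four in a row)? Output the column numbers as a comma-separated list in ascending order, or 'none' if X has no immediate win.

Answer: 1

Derivation:
col 0: drop X → no win
col 1: drop X → WIN!
col 2: drop X → no win
col 3: drop X → no win
col 4: drop X → no win
col 5: drop X → no win
col 6: drop X → no win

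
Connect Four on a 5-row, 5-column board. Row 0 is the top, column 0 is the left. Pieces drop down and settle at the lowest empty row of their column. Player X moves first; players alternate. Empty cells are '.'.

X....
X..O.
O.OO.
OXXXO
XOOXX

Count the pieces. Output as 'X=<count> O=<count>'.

X=8 O=8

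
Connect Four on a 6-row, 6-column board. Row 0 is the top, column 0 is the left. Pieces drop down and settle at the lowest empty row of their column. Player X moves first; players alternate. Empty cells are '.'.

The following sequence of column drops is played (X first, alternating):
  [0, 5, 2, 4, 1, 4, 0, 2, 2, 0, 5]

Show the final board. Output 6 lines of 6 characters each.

Answer: ......
......
......
O.X...
X.O.OX
XXX.OO

Derivation:
Move 1: X drops in col 0, lands at row 5
Move 2: O drops in col 5, lands at row 5
Move 3: X drops in col 2, lands at row 5
Move 4: O drops in col 4, lands at row 5
Move 5: X drops in col 1, lands at row 5
Move 6: O drops in col 4, lands at row 4
Move 7: X drops in col 0, lands at row 4
Move 8: O drops in col 2, lands at row 4
Move 9: X drops in col 2, lands at row 3
Move 10: O drops in col 0, lands at row 3
Move 11: X drops in col 5, lands at row 4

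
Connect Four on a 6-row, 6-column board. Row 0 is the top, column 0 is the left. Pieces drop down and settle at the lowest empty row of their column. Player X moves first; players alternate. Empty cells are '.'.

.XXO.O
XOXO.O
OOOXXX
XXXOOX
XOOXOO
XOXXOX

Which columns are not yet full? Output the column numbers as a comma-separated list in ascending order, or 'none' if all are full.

Answer: 0,4

Derivation:
col 0: top cell = '.' → open
col 1: top cell = 'X' → FULL
col 2: top cell = 'X' → FULL
col 3: top cell = 'O' → FULL
col 4: top cell = '.' → open
col 5: top cell = 'O' → FULL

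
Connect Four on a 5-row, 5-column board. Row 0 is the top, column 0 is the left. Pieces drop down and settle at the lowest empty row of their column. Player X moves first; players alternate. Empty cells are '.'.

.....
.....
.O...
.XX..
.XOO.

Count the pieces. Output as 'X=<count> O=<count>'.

X=3 O=3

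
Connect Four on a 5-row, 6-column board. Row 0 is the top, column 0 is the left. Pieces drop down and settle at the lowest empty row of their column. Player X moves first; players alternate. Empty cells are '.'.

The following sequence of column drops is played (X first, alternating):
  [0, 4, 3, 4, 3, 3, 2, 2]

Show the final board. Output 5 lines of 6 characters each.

Move 1: X drops in col 0, lands at row 4
Move 2: O drops in col 4, lands at row 4
Move 3: X drops in col 3, lands at row 4
Move 4: O drops in col 4, lands at row 3
Move 5: X drops in col 3, lands at row 3
Move 6: O drops in col 3, lands at row 2
Move 7: X drops in col 2, lands at row 4
Move 8: O drops in col 2, lands at row 3

Answer: ......
......
...O..
..OXO.
X.XXO.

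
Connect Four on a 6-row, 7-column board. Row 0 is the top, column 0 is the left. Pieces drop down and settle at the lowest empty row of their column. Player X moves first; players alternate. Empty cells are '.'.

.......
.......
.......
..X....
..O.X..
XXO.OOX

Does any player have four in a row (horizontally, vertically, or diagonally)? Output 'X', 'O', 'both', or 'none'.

none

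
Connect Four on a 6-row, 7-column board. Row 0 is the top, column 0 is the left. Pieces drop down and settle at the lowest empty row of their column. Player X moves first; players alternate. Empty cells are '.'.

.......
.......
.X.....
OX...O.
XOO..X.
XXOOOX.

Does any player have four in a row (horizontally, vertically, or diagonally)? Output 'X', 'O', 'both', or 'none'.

none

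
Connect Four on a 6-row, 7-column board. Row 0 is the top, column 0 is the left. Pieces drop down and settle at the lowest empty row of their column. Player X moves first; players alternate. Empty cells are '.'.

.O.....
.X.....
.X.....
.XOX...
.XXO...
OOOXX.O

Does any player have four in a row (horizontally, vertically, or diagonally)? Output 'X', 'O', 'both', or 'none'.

X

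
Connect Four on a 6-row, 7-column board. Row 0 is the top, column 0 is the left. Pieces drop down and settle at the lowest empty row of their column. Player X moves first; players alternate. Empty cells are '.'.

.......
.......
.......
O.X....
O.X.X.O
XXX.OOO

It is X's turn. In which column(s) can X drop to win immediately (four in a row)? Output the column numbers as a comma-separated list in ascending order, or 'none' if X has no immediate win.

col 0: drop X → no win
col 1: drop X → no win
col 2: drop X → WIN!
col 3: drop X → WIN!
col 4: drop X → no win
col 5: drop X → no win
col 6: drop X → no win

Answer: 2,3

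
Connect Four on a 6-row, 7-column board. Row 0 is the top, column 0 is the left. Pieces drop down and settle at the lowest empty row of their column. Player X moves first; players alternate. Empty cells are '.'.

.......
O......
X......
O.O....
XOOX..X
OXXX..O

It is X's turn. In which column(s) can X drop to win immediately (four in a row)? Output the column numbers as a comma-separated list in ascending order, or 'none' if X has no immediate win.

Answer: 4

Derivation:
col 0: drop X → no win
col 1: drop X → no win
col 2: drop X → no win
col 3: drop X → no win
col 4: drop X → WIN!
col 5: drop X → no win
col 6: drop X → no win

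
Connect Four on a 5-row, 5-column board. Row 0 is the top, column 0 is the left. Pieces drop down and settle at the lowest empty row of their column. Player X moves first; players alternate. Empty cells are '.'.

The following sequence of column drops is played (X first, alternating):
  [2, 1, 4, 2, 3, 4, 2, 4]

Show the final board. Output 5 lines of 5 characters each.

Answer: .....
.....
..X.O
..O.O
.OXXX

Derivation:
Move 1: X drops in col 2, lands at row 4
Move 2: O drops in col 1, lands at row 4
Move 3: X drops in col 4, lands at row 4
Move 4: O drops in col 2, lands at row 3
Move 5: X drops in col 3, lands at row 4
Move 6: O drops in col 4, lands at row 3
Move 7: X drops in col 2, lands at row 2
Move 8: O drops in col 4, lands at row 2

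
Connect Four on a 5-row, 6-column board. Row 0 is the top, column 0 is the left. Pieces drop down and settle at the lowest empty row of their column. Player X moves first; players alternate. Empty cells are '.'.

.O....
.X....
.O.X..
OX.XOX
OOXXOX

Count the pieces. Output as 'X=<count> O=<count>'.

X=8 O=7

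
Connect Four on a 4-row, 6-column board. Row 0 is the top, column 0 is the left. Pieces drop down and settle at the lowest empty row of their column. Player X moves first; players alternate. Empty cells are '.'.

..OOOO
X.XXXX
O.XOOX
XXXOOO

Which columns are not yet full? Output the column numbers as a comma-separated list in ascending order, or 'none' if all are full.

Answer: 0,1

Derivation:
col 0: top cell = '.' → open
col 1: top cell = '.' → open
col 2: top cell = 'O' → FULL
col 3: top cell = 'O' → FULL
col 4: top cell = 'O' → FULL
col 5: top cell = 'O' → FULL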